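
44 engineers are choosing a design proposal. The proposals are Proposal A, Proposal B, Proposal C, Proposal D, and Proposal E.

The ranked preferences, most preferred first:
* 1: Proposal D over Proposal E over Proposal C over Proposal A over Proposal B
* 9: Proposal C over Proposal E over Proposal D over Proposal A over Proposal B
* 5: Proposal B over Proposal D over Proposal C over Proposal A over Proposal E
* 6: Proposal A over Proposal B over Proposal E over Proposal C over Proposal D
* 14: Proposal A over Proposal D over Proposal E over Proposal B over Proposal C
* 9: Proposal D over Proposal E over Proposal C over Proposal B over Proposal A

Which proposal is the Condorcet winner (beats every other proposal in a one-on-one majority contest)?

Proposal D vs Proposal A: 24–20
Proposal D vs Proposal B: 33–11
Proposal D vs Proposal C: 29–15
Proposal D vs Proposal E: 29–15
Proposal D beats every other proposal.

Proposal D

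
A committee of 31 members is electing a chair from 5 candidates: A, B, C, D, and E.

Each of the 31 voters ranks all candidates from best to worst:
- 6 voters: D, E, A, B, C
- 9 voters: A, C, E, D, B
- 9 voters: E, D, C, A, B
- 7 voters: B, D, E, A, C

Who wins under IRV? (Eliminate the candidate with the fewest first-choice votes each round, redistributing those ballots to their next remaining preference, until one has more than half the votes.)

Round 1: A 9, B 7, C 0, D 6, E 9. C eliminated.
Round 2: A 9, B 7, D 6, E 9. D eliminated.
Round 3: A 9, B 7, E 15. B eliminated.
Round 4: A 9, E 22. E has a majority (≥16).

E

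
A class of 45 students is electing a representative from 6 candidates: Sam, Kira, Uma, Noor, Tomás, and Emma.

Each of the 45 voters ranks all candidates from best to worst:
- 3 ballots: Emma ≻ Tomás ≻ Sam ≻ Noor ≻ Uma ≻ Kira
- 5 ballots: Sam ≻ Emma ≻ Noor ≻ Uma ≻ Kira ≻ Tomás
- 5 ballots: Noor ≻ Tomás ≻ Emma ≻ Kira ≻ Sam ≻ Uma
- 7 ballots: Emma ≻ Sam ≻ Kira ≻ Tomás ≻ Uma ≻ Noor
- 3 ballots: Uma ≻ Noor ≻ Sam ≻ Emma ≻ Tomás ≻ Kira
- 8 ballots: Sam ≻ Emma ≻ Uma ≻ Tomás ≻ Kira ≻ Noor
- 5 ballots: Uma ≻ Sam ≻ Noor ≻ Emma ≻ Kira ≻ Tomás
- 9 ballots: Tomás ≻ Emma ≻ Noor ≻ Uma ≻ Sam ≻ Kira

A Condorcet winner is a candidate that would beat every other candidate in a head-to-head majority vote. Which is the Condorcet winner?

Emma

Emma vs Sam: 24–21
Emma vs Kira: 45–0
Emma vs Uma: 37–8
Emma vs Noor: 32–13
Emma vs Tomás: 31–14
Emma beats every other candidate.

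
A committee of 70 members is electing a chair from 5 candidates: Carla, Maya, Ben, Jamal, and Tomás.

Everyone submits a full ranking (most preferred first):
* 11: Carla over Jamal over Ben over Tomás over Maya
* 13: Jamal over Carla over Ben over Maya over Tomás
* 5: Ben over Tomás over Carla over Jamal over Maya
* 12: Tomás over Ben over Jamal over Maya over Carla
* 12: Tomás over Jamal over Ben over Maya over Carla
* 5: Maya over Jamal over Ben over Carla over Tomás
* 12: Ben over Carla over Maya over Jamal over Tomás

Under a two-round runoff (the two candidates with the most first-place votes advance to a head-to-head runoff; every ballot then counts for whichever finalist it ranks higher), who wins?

Ben

Round 1 first-place votes: Carla 11, Maya 5, Ben 17, Jamal 13, Tomás 24. Tomás and Ben advance.
Runoff: Tomás is ranked above Ben on 24 ballots, Ben above Tomás on 46.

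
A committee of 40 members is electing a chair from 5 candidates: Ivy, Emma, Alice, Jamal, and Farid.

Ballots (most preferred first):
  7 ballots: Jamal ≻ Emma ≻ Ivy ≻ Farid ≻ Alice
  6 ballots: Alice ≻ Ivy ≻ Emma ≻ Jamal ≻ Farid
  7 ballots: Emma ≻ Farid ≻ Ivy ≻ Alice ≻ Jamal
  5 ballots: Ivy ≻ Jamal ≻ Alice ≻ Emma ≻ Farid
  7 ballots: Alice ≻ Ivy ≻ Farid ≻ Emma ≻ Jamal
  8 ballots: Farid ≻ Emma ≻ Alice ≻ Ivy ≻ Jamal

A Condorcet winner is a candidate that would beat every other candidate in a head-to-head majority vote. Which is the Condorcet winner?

Emma

Emma vs Ivy: 22–18
Emma vs Alice: 22–18
Emma vs Jamal: 28–12
Emma vs Farid: 25–15
Emma beats every other candidate.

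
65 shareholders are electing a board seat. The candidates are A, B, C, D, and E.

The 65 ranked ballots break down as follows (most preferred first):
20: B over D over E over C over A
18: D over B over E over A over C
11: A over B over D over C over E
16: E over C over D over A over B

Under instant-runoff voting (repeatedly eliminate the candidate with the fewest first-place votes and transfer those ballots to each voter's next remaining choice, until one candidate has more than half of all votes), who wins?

D

Round 1: A 11, B 20, C 0, D 18, E 16. C eliminated.
Round 2: A 11, B 20, D 18, E 16. A eliminated.
Round 3: B 31, D 18, E 16. E eliminated.
Round 4: B 31, D 34. D has a majority (≥33).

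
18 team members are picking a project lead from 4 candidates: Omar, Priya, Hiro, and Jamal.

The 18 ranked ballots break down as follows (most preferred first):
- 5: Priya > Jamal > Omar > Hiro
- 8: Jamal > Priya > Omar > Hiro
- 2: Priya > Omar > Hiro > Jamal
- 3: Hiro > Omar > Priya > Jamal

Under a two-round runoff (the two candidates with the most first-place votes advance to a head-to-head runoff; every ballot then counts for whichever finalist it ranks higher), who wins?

Priya

Round 1 first-place votes: Omar 0, Priya 7, Hiro 3, Jamal 8. Jamal and Priya advance.
Runoff: Jamal is ranked above Priya on 8 ballots, Priya above Jamal on 10.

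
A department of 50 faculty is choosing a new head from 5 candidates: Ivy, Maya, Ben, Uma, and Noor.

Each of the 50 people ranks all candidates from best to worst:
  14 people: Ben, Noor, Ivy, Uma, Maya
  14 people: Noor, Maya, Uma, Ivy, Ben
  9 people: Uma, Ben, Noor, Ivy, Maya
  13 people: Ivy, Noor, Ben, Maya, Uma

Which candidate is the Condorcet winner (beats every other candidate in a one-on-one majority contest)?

Noor

Noor vs Ivy: 37–13
Noor vs Maya: 50–0
Noor vs Ben: 27–23
Noor vs Uma: 41–9
Noor beats every other candidate.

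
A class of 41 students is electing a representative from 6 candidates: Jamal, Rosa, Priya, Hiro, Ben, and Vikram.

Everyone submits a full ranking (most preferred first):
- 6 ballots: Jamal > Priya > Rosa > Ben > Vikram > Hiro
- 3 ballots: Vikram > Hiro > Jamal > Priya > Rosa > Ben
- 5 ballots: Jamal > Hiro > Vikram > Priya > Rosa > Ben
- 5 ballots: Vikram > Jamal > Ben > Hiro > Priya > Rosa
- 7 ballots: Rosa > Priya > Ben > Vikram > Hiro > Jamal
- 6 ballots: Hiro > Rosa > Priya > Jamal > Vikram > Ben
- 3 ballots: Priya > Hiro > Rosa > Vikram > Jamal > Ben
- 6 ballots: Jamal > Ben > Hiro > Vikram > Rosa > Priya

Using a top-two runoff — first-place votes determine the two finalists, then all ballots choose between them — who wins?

Round 1 first-place votes: Jamal 17, Rosa 7, Priya 3, Hiro 6, Ben 0, Vikram 8. Jamal and Vikram advance.
Runoff: Jamal is ranked above Vikram on 23 ballots, Vikram above Jamal on 18.

Jamal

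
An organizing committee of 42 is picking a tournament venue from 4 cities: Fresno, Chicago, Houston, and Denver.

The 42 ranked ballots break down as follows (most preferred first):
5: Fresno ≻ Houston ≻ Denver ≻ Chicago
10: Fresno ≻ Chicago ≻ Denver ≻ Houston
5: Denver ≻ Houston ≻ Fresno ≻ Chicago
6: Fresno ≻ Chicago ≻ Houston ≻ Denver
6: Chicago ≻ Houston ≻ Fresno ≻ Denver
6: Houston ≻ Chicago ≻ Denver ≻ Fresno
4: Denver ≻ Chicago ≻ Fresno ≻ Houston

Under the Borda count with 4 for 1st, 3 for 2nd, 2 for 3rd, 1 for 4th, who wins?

Fresno: 5×4 + 10×4 + 5×2 + 6×4 + 6×2 + 6×1 + 4×2 = 120
Chicago: 5×1 + 10×3 + 5×1 + 6×3 + 6×4 + 6×3 + 4×3 = 112
Houston: 5×3 + 10×1 + 5×3 + 6×2 + 6×3 + 6×4 + 4×1 = 98
Denver: 5×2 + 10×2 + 5×4 + 6×1 + 6×1 + 6×2 + 4×4 = 90

Fresno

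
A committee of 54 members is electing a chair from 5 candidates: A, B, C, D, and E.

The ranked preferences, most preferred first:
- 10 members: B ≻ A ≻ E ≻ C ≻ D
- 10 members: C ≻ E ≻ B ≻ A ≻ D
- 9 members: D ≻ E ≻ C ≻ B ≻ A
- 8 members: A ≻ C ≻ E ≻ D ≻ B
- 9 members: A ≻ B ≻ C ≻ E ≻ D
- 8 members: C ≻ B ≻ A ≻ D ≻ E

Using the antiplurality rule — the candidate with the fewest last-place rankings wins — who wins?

Last-place votes: A 9, B 8, C 0, D 29, E 8.

C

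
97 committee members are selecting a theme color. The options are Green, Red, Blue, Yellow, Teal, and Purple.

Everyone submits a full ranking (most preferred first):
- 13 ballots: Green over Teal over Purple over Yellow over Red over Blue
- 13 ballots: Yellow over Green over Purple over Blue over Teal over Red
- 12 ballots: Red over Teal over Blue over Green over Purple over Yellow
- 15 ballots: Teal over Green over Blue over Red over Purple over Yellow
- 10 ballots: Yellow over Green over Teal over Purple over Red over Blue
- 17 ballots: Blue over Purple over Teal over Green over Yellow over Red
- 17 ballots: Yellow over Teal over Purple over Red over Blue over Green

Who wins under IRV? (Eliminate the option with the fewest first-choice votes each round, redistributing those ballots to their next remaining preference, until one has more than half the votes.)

Teal

Round 1: Green 13, Red 12, Blue 17, Yellow 40, Teal 15, Purple 0. Purple eliminated.
Round 2: Green 13, Red 12, Blue 17, Yellow 40, Teal 15. Red eliminated.
Round 3: Green 13, Blue 17, Yellow 40, Teal 27. Green eliminated.
Round 4: Blue 17, Yellow 40, Teal 40. Blue eliminated.
Round 5: Yellow 40, Teal 57. Teal has a majority (≥49).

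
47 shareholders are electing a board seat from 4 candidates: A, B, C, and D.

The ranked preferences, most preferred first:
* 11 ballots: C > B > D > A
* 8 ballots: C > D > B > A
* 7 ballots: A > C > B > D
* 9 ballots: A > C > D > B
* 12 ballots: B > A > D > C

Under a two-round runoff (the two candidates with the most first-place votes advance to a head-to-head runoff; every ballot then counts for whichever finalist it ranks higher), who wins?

A

Round 1 first-place votes: A 16, B 12, C 19, D 0. C and A advance.
Runoff: C is ranked above A on 19 ballots, A above C on 28.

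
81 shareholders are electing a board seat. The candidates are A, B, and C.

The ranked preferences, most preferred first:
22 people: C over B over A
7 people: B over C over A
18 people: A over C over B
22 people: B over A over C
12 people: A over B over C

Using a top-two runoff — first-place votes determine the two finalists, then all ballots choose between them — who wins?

Round 1 first-place votes: A 30, B 29, C 22. A and B advance.
Runoff: A is ranked above B on 30 ballots, B above A on 51.

B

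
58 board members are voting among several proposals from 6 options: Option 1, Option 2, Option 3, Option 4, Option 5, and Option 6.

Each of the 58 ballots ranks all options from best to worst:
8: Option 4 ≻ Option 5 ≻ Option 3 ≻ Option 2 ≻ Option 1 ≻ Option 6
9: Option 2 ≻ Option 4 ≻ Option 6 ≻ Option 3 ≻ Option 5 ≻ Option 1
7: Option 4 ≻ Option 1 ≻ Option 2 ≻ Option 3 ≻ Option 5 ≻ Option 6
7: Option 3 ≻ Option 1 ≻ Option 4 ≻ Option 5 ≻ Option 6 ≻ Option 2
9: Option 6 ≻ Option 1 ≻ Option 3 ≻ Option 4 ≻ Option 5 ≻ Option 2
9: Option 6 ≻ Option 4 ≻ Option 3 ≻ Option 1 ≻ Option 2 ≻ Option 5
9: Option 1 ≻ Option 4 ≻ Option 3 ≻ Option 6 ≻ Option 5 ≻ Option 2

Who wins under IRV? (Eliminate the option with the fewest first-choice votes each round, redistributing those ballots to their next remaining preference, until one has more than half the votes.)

Round 1: Option 1 9, Option 2 9, Option 3 7, Option 4 15, Option 5 0, Option 6 18. Option 5 eliminated.
Round 2: Option 1 9, Option 2 9, Option 3 7, Option 4 15, Option 6 18. Option 3 eliminated.
Round 3: Option 1 16, Option 2 9, Option 4 15, Option 6 18. Option 2 eliminated.
Round 4: Option 1 16, Option 4 24, Option 6 18. Option 1 eliminated.
Round 5: Option 4 40, Option 6 18. Option 4 has a majority (≥30).

Option 4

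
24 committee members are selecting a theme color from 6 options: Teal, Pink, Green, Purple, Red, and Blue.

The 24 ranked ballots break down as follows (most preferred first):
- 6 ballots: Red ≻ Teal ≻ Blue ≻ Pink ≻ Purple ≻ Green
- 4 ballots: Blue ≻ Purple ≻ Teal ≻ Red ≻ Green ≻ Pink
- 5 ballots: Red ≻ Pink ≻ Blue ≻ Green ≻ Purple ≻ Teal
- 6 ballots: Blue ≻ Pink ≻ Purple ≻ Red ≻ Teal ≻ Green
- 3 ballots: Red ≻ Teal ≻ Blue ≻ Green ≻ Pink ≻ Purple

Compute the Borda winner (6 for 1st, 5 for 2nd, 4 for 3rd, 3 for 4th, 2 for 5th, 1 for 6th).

Teal: 6×5 + 4×4 + 5×1 + 6×2 + 3×5 = 78
Pink: 6×3 + 4×1 + 5×5 + 6×5 + 3×2 = 83
Green: 6×1 + 4×2 + 5×3 + 6×1 + 3×3 = 44
Purple: 6×2 + 4×5 + 5×2 + 6×4 + 3×1 = 69
Red: 6×6 + 4×3 + 5×6 + 6×3 + 3×6 = 114
Blue: 6×4 + 4×6 + 5×4 + 6×6 + 3×4 = 116

Blue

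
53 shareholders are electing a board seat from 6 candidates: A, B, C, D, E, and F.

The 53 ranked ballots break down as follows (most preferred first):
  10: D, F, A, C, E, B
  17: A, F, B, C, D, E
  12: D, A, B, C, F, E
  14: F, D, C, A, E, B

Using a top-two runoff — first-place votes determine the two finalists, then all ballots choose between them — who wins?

Round 1 first-place votes: A 17, B 0, C 0, D 22, E 0, F 14. D and A advance.
Runoff: D is ranked above A on 36 ballots, A above D on 17.

D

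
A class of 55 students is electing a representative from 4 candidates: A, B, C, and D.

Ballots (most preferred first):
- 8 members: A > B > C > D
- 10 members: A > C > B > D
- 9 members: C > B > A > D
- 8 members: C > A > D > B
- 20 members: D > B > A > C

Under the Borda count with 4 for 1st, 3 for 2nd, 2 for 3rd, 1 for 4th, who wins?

A

A: 8×4 + 10×4 + 9×2 + 8×3 + 20×2 = 154
B: 8×3 + 10×2 + 9×3 + 8×1 + 20×3 = 139
C: 8×2 + 10×3 + 9×4 + 8×4 + 20×1 = 134
D: 8×1 + 10×1 + 9×1 + 8×2 + 20×4 = 123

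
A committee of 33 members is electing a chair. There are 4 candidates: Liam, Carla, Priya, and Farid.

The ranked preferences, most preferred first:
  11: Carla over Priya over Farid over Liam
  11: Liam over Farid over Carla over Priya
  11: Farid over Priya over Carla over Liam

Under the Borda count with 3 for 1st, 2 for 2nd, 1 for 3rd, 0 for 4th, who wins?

Liam: 11×0 + 11×3 + 11×0 = 33
Carla: 11×3 + 11×1 + 11×1 = 55
Priya: 11×2 + 11×0 + 11×2 = 44
Farid: 11×1 + 11×2 + 11×3 = 66

Farid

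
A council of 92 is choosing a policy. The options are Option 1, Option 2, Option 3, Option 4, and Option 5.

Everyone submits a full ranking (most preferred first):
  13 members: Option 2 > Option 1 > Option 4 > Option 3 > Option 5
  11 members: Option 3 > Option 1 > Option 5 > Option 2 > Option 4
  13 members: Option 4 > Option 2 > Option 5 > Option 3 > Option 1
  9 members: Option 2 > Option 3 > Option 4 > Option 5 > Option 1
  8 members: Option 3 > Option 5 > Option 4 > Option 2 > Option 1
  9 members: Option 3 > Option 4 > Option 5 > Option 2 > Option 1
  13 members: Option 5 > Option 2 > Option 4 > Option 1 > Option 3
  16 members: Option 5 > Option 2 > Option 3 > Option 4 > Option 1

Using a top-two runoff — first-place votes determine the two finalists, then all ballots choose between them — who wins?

Option 3

Round 1 first-place votes: Option 1 0, Option 2 22, Option 3 28, Option 4 13, Option 5 29. Option 5 and Option 3 advance.
Runoff: Option 5 is ranked above Option 3 on 42 ballots, Option 3 above Option 5 on 50.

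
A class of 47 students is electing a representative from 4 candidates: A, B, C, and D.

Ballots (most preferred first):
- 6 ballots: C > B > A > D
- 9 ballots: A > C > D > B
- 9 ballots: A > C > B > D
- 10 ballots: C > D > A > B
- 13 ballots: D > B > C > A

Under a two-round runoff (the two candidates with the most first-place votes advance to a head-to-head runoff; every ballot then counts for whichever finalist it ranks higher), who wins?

C

Round 1 first-place votes: A 18, B 0, C 16, D 13. A and C advance.
Runoff: A is ranked above C on 18 ballots, C above A on 29.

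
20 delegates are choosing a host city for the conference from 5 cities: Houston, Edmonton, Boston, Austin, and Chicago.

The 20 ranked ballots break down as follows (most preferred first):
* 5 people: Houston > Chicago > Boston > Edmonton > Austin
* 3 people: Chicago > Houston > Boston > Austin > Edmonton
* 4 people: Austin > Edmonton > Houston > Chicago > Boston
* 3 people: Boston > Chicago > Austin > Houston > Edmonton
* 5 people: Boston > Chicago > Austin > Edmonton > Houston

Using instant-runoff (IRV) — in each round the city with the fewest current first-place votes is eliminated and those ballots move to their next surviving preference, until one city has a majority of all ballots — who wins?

Houston

Round 1: Houston 5, Edmonton 0, Boston 8, Austin 4, Chicago 3. Edmonton eliminated.
Round 2: Houston 5, Boston 8, Austin 4, Chicago 3. Chicago eliminated.
Round 3: Houston 8, Boston 8, Austin 4. Austin eliminated.
Round 4: Houston 12, Boston 8. Houston has a majority (≥11).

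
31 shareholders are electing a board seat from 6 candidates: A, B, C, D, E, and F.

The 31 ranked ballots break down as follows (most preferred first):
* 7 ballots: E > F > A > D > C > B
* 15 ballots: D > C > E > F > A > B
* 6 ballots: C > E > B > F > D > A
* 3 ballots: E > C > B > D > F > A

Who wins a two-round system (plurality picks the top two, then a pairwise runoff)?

E

Round 1 first-place votes: A 0, B 0, C 6, D 15, E 10, F 0. D and E advance.
Runoff: D is ranked above E on 15 ballots, E above D on 16.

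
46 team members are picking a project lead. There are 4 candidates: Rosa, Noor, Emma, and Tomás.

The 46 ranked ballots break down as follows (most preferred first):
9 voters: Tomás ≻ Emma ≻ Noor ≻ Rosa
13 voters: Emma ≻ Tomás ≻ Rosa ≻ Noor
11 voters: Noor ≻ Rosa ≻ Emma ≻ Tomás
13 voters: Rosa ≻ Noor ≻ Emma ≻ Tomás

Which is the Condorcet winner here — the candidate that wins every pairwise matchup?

Rosa

Rosa vs Noor: 26–20
Rosa vs Emma: 24–22
Rosa vs Tomás: 24–22
Rosa beats every other candidate.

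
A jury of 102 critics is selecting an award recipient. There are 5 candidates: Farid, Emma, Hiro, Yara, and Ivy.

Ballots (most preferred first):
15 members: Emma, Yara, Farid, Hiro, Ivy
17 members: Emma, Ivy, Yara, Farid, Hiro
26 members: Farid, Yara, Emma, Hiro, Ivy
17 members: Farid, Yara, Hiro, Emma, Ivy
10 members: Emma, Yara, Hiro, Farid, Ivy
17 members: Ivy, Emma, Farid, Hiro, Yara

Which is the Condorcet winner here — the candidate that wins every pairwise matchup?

Emma

Emma vs Farid: 59–43
Emma vs Hiro: 85–17
Emma vs Yara: 59–43
Emma vs Ivy: 85–17
Emma beats every other candidate.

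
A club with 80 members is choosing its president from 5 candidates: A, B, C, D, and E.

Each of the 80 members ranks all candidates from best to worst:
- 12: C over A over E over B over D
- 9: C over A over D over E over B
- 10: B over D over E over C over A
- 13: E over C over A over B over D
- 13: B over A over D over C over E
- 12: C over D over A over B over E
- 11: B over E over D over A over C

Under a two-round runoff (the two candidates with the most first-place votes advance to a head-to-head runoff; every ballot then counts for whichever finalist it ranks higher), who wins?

Round 1 first-place votes: A 0, B 34, C 33, D 0, E 13. B and C advance.
Runoff: B is ranked above C on 34 ballots, C above B on 46.

C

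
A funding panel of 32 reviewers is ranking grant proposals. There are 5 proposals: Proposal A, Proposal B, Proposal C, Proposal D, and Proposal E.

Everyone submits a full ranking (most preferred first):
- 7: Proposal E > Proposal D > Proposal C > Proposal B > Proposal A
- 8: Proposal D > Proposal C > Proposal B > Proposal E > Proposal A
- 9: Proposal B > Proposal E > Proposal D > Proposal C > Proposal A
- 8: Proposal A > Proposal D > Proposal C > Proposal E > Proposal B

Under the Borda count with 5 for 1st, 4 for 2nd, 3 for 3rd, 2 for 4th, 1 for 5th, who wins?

Proposal A: 7×1 + 8×1 + 9×1 + 8×5 = 64
Proposal B: 7×2 + 8×3 + 9×5 + 8×1 = 91
Proposal C: 7×3 + 8×4 + 9×2 + 8×3 = 95
Proposal D: 7×4 + 8×5 + 9×3 + 8×4 = 127
Proposal E: 7×5 + 8×2 + 9×4 + 8×2 = 103

Proposal D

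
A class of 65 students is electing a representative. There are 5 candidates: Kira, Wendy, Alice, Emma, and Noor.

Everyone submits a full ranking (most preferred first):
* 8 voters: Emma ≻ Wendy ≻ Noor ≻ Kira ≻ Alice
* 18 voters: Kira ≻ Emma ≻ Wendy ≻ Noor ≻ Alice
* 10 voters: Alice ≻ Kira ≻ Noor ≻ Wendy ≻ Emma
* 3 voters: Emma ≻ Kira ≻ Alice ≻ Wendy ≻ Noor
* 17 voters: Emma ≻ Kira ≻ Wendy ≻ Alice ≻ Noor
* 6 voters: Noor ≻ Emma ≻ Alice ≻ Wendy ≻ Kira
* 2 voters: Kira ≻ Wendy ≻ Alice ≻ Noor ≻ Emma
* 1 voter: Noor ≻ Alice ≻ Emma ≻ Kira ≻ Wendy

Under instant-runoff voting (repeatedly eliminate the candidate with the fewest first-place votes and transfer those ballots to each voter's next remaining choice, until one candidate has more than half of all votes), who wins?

Emma

Round 1: Kira 20, Wendy 0, Alice 10, Emma 28, Noor 7. Wendy eliminated.
Round 2: Kira 20, Alice 10, Emma 28, Noor 7. Noor eliminated.
Round 3: Kira 20, Alice 11, Emma 34. Emma has a majority (≥33).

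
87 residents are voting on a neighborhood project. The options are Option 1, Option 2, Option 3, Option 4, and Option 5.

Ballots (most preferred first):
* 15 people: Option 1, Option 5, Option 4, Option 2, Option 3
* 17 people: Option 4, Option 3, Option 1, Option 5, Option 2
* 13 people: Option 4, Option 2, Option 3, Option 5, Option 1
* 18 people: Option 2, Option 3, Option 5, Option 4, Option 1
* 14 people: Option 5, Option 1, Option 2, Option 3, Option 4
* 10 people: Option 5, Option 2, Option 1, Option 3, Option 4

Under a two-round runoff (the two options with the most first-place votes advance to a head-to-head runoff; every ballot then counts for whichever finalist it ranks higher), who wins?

Option 5

Round 1 first-place votes: Option 1 15, Option 2 18, Option 3 0, Option 4 30, Option 5 24. Option 4 and Option 5 advance.
Runoff: Option 4 is ranked above Option 5 on 30 ballots, Option 5 above Option 4 on 57.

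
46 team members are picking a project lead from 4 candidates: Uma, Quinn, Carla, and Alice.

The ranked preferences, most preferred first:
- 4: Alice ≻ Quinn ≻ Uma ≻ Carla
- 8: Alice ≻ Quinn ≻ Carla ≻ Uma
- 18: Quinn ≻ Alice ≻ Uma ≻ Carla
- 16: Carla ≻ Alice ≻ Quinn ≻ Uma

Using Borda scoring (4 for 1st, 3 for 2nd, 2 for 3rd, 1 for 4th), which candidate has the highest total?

Uma: 4×2 + 8×1 + 18×2 + 16×1 = 68
Quinn: 4×3 + 8×3 + 18×4 + 16×2 = 140
Carla: 4×1 + 8×2 + 18×1 + 16×4 = 102
Alice: 4×4 + 8×4 + 18×3 + 16×3 = 150

Alice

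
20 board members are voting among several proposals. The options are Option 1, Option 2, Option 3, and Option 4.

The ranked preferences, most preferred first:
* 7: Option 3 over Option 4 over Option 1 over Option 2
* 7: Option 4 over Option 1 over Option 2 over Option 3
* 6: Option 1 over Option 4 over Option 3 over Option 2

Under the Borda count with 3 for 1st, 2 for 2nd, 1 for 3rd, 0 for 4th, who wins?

Option 4

Option 1: 7×1 + 7×2 + 6×3 = 39
Option 2: 7×0 + 7×1 + 6×0 = 7
Option 3: 7×3 + 7×0 + 6×1 = 27
Option 4: 7×2 + 7×3 + 6×2 = 47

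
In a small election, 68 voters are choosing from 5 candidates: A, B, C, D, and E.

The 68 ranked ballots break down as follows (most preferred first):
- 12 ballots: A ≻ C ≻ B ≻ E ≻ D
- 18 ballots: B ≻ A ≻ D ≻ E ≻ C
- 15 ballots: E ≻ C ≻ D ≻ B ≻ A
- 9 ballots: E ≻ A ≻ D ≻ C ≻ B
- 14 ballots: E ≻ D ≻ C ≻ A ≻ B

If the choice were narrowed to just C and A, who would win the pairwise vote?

A

C is ranked above A on 29 ballots; A above C on 39.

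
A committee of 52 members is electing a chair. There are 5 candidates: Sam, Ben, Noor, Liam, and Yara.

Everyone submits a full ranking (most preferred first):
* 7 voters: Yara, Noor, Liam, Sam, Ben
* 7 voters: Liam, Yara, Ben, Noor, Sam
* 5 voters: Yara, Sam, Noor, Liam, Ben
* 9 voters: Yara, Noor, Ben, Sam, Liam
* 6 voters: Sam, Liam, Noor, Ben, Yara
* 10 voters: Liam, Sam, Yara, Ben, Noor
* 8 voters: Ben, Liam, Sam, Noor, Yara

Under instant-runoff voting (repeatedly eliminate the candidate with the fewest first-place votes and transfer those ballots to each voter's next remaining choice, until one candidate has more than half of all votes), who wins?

Round 1: Sam 6, Ben 8, Noor 0, Liam 17, Yara 21. Noor eliminated.
Round 2: Sam 6, Ben 8, Liam 17, Yara 21. Sam eliminated.
Round 3: Ben 8, Liam 23, Yara 21. Ben eliminated.
Round 4: Liam 31, Yara 21. Liam has a majority (≥27).

Liam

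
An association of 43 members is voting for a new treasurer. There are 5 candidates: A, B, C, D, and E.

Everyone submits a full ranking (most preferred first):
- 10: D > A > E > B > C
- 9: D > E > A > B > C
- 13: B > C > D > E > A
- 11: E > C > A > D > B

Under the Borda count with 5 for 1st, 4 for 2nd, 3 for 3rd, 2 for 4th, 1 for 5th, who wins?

A: 10×4 + 9×3 + 13×1 + 11×3 = 113
B: 10×2 + 9×2 + 13×5 + 11×1 = 114
C: 10×1 + 9×1 + 13×4 + 11×4 = 115
D: 10×5 + 9×5 + 13×3 + 11×2 = 156
E: 10×3 + 9×4 + 13×2 + 11×5 = 147

D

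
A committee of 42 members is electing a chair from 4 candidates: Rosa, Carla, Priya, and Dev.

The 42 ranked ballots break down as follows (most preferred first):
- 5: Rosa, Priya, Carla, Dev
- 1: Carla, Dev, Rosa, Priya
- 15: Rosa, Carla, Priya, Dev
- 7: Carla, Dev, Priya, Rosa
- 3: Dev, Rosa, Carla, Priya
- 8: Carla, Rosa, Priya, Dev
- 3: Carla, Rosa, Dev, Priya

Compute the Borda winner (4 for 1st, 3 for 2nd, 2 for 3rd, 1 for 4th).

Carla

Rosa: 5×4 + 1×2 + 15×4 + 7×1 + 3×3 + 8×3 + 3×3 = 131
Carla: 5×2 + 1×4 + 15×3 + 7×4 + 3×2 + 8×4 + 3×4 = 137
Priya: 5×3 + 1×1 + 15×2 + 7×2 + 3×1 + 8×2 + 3×1 = 82
Dev: 5×1 + 1×3 + 15×1 + 7×3 + 3×4 + 8×1 + 3×2 = 70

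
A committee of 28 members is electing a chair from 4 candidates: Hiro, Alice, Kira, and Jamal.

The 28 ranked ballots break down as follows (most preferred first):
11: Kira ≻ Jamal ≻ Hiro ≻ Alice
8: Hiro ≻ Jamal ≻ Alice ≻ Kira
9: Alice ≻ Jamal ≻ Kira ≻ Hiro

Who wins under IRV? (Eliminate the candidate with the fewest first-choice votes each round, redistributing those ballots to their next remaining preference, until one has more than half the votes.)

Alice

Round 1: Hiro 8, Alice 9, Kira 11, Jamal 0. Jamal eliminated.
Round 2: Hiro 8, Alice 9, Kira 11. Hiro eliminated.
Round 3: Alice 17, Kira 11. Alice has a majority (≥15).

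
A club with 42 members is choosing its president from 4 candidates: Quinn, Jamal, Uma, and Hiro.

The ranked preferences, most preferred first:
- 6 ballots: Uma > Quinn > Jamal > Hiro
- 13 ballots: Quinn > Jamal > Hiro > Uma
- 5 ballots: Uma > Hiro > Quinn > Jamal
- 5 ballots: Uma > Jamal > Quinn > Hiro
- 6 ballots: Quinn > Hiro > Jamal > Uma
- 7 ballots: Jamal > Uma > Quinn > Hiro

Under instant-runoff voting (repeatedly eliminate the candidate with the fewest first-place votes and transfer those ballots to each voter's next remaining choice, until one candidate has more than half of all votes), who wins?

Round 1: Quinn 19, Jamal 7, Uma 16, Hiro 0. Hiro eliminated.
Round 2: Quinn 19, Jamal 7, Uma 16. Jamal eliminated.
Round 3: Quinn 19, Uma 23. Uma has a majority (≥22).

Uma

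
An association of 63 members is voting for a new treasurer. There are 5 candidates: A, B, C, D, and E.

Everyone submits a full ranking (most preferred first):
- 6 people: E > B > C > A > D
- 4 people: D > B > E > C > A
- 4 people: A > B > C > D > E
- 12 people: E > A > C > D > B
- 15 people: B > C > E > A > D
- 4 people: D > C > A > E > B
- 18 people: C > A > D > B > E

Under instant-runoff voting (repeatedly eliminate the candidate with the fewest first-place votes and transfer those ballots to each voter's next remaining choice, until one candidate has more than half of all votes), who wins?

Round 1: A 4, B 15, C 18, D 8, E 18. A eliminated.
Round 2: B 19, C 18, D 8, E 18. D eliminated.
Round 3: B 23, C 22, E 18. E eliminated.
Round 4: B 29, C 34. C has a majority (≥32).

C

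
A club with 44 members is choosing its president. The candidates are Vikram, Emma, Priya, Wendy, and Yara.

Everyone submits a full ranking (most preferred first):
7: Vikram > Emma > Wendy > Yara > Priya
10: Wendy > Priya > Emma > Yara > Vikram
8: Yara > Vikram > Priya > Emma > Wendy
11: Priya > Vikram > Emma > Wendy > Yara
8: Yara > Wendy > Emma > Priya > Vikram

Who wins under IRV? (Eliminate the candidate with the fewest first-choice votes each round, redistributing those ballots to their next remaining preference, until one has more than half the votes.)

Wendy

Round 1: Vikram 7, Emma 0, Priya 11, Wendy 10, Yara 16. Emma eliminated.
Round 2: Vikram 7, Priya 11, Wendy 10, Yara 16. Vikram eliminated.
Round 3: Priya 11, Wendy 17, Yara 16. Priya eliminated.
Round 4: Wendy 28, Yara 16. Wendy has a majority (≥23).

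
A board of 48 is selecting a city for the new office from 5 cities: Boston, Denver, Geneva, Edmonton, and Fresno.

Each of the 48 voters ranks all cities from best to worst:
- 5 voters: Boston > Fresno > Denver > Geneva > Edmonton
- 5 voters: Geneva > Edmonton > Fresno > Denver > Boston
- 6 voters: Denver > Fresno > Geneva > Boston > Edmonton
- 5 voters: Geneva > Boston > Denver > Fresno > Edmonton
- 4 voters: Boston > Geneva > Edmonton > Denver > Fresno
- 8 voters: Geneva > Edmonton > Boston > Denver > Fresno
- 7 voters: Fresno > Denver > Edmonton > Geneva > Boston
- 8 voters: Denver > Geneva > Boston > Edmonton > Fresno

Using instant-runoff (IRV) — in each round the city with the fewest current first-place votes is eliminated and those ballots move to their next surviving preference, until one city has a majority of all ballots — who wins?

Round 1: Boston 9, Denver 14, Geneva 18, Edmonton 0, Fresno 7. Edmonton eliminated.
Round 2: Boston 9, Denver 14, Geneva 18, Fresno 7. Fresno eliminated.
Round 3: Boston 9, Denver 21, Geneva 18. Boston eliminated.
Round 4: Denver 26, Geneva 22. Denver has a majority (≥25).

Denver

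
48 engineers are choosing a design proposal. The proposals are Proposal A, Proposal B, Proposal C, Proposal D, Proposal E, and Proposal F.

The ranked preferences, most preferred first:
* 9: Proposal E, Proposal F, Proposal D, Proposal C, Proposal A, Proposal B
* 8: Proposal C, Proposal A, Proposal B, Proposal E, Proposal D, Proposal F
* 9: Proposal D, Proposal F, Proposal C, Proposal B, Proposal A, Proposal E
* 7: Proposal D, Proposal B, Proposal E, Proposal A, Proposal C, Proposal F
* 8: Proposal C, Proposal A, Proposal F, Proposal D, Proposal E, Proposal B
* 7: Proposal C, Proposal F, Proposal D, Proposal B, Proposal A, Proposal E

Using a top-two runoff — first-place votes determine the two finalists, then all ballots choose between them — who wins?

Proposal D

Round 1 first-place votes: Proposal A 0, Proposal B 0, Proposal C 23, Proposal D 16, Proposal E 9, Proposal F 0. Proposal C and Proposal D advance.
Runoff: Proposal C is ranked above Proposal D on 23 ballots, Proposal D above Proposal C on 25.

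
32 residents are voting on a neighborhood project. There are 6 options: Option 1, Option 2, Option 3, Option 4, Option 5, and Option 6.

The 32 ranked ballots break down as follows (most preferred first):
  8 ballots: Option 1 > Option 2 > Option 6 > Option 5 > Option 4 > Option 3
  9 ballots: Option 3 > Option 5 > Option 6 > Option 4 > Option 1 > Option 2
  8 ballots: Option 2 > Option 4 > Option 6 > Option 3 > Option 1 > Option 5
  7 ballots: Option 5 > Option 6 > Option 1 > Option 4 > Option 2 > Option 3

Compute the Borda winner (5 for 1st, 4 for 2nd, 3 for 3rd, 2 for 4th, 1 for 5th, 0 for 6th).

Option 6

Option 1: 8×5 + 9×1 + 8×1 + 7×3 = 78
Option 2: 8×4 + 9×0 + 8×5 + 7×1 = 79
Option 3: 8×0 + 9×5 + 8×2 + 7×0 = 61
Option 4: 8×1 + 9×2 + 8×4 + 7×2 = 72
Option 5: 8×2 + 9×4 + 8×0 + 7×5 = 87
Option 6: 8×3 + 9×3 + 8×3 + 7×4 = 103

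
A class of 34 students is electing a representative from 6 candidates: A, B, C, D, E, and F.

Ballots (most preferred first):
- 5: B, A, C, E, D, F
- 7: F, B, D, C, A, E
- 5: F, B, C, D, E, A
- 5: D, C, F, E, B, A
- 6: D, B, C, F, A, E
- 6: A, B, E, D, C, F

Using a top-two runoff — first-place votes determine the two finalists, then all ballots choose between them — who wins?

Round 1 first-place votes: A 6, B 5, C 0, D 11, E 0, F 12. F and D advance.
Runoff: F is ranked above D on 12 ballots, D above F on 22.

D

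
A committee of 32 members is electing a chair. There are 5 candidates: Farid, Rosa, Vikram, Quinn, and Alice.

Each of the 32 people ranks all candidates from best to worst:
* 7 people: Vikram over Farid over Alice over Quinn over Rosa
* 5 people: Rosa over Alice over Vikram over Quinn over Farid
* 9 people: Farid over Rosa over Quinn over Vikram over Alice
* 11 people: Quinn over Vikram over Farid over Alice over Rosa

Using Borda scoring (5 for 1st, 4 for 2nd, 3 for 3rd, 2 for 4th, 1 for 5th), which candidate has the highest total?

Vikram

Farid: 7×4 + 5×1 + 9×5 + 11×3 = 111
Rosa: 7×1 + 5×5 + 9×4 + 11×1 = 79
Vikram: 7×5 + 5×3 + 9×2 + 11×4 = 112
Quinn: 7×2 + 5×2 + 9×3 + 11×5 = 106
Alice: 7×3 + 5×4 + 9×1 + 11×2 = 72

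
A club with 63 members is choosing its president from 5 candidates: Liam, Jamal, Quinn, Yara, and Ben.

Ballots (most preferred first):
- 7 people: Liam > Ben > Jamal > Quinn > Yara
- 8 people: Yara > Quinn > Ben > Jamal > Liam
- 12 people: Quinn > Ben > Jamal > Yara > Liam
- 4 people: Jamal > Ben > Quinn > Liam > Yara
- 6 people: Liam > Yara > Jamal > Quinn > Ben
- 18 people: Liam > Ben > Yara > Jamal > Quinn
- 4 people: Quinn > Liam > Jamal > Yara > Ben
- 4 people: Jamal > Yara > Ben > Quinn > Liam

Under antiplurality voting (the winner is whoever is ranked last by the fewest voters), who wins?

Jamal

Last-place votes: Liam 24, Jamal 0, Quinn 18, Yara 11, Ben 10.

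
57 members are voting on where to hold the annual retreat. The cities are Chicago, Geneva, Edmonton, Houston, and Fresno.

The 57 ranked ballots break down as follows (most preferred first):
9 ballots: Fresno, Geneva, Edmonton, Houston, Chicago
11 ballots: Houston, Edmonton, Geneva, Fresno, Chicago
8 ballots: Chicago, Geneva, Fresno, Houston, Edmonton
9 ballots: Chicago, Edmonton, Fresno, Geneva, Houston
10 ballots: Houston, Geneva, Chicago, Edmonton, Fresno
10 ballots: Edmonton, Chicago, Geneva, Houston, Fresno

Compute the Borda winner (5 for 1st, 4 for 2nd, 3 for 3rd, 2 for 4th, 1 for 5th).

Geneva

Chicago: 9×1 + 11×1 + 8×5 + 9×5 + 10×3 + 10×4 = 175
Geneva: 9×4 + 11×3 + 8×4 + 9×2 + 10×4 + 10×3 = 189
Edmonton: 9×3 + 11×4 + 8×1 + 9×4 + 10×2 + 10×5 = 185
Houston: 9×2 + 11×5 + 8×2 + 9×1 + 10×5 + 10×2 = 168
Fresno: 9×5 + 11×2 + 8×3 + 9×3 + 10×1 + 10×1 = 138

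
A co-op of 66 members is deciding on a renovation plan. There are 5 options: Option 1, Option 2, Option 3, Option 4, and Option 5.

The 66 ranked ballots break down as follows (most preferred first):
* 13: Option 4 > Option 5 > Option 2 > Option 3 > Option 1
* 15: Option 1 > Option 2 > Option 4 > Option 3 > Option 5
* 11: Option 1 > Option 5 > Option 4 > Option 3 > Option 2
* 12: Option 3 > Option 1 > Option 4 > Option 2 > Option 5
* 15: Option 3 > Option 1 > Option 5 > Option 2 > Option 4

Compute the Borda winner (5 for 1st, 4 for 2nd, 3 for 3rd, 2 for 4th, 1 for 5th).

Option 1

Option 1: 13×1 + 15×5 + 11×5 + 12×4 + 15×4 = 251
Option 2: 13×3 + 15×4 + 11×1 + 12×2 + 15×2 = 164
Option 3: 13×2 + 15×2 + 11×2 + 12×5 + 15×5 = 213
Option 4: 13×5 + 15×3 + 11×3 + 12×3 + 15×1 = 194
Option 5: 13×4 + 15×1 + 11×4 + 12×1 + 15×3 = 168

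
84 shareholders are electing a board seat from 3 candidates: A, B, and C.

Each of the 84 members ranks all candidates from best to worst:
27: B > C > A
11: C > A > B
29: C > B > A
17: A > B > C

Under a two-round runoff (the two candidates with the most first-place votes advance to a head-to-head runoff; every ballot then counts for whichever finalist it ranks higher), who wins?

B

Round 1 first-place votes: A 17, B 27, C 40. C and B advance.
Runoff: C is ranked above B on 40 ballots, B above C on 44.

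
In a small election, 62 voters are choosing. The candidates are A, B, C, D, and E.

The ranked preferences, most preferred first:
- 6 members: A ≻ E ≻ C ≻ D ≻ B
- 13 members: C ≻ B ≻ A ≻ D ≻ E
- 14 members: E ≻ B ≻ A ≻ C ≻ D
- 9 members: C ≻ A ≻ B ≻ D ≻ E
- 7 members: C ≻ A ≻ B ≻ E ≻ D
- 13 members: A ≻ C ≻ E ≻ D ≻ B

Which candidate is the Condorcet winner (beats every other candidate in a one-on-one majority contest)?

A

A vs B: 35–27
A vs C: 33–29
A vs D: 62–0
A vs E: 48–14
A beats every other candidate.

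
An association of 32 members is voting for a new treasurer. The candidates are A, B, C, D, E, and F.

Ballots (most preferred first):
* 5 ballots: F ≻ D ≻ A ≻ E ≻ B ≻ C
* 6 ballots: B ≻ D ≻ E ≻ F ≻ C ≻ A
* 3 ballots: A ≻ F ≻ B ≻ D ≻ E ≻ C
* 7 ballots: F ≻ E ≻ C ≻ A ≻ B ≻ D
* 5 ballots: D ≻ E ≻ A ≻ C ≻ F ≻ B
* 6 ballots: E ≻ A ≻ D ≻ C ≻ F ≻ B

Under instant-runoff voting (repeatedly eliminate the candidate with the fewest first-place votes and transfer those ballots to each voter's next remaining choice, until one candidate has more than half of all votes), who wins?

Round 1: A 3, B 6, C 0, D 5, E 6, F 12. C eliminated.
Round 2: A 3, B 6, D 5, E 6, F 12. A eliminated.
Round 3: B 6, D 5, E 6, F 15. D eliminated.
Round 4: B 6, E 11, F 15. B eliminated.
Round 5: E 17, F 15. E has a majority (≥17).

E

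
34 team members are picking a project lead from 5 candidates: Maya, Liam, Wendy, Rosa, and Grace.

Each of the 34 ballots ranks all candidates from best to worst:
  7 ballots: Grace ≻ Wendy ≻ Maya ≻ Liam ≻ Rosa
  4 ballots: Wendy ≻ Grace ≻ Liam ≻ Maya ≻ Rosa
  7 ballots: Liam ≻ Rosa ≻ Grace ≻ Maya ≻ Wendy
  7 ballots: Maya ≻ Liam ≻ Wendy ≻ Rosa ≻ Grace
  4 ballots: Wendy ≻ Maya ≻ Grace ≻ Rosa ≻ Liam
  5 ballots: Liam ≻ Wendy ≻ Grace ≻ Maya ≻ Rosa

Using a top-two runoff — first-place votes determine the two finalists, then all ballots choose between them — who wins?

Liam

Round 1 first-place votes: Maya 7, Liam 12, Wendy 8, Rosa 0, Grace 7. Liam and Wendy advance.
Runoff: Liam is ranked above Wendy on 19 ballots, Wendy above Liam on 15.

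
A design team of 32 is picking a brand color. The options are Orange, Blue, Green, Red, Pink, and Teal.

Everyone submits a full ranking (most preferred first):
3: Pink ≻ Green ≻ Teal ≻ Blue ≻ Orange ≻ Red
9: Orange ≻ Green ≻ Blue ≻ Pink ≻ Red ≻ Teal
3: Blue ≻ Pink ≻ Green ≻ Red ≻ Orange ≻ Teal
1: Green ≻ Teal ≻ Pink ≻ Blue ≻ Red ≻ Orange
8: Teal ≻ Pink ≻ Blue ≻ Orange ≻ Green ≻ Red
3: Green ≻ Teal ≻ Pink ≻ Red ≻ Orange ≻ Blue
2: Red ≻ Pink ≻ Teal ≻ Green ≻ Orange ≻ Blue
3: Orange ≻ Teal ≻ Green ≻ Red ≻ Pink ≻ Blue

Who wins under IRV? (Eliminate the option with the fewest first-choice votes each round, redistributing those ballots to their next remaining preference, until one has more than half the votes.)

Teal

Round 1: Orange 12, Blue 3, Green 4, Red 2, Pink 3, Teal 8. Red eliminated.
Round 2: Orange 12, Blue 3, Green 4, Pink 5, Teal 8. Blue eliminated.
Round 3: Orange 12, Green 4, Pink 8, Teal 8. Green eliminated.
Round 4: Orange 12, Pink 8, Teal 12. Pink eliminated.
Round 5: Orange 15, Teal 17. Teal has a majority (≥17).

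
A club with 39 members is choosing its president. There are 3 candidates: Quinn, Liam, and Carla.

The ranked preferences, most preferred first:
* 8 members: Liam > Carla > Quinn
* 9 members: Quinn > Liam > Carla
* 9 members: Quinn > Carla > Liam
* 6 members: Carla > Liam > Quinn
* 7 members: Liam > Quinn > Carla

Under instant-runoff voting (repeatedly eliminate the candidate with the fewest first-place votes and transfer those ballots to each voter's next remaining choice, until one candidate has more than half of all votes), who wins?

Liam

Round 1: Quinn 18, Liam 15, Carla 6. Carla eliminated.
Round 2: Quinn 18, Liam 21. Liam has a majority (≥20).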